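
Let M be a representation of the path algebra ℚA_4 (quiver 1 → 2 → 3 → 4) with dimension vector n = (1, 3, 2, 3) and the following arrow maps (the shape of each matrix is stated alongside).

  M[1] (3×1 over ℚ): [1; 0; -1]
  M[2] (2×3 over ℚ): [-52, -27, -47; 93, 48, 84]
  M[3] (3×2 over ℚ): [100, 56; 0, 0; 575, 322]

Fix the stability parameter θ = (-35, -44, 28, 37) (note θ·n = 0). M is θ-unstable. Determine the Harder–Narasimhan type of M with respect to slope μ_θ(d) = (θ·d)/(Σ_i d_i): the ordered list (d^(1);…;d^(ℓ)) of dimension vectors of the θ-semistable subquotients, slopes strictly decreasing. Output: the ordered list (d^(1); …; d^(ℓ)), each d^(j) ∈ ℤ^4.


Interval decomposition of M: I[1,4], I[2,2], I[2,3], I[4,4]^2.
HN type (ℓ=4): μ^(1)=37; μ^(2)=28; μ^(3)=-79/2; μ^(4)=-44

((0, 0, 0, 3); (0, 0, 2, 0); (1, 1, 0, 0); (0, 2, 0, 0))


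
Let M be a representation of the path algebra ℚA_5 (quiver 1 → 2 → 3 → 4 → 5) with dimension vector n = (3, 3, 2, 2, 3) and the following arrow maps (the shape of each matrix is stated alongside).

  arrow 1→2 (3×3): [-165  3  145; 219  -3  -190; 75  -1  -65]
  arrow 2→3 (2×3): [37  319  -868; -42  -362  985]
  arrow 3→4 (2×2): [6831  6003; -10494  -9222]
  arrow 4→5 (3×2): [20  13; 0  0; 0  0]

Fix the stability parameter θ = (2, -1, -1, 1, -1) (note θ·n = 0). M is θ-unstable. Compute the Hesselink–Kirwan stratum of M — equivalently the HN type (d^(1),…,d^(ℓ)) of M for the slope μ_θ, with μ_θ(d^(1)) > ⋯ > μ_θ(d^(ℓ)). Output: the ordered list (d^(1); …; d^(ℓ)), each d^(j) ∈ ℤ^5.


Via rank(M_{q-1}∘⋯∘M_p): M ≅ I[1,1], I[1,3], I[1,5], I[2,2], I[4,4], I[5,5]^2.
μ_θ-semistable layers: μ^(1)=2; μ^(2)=1; μ^(3)=0; μ^(4)=-1

((1, 0, 0, 0, 0); (0, 0, 0, 1, 0); (2, 2, 2, 1, 1); (0, 1, 0, 0, 2))


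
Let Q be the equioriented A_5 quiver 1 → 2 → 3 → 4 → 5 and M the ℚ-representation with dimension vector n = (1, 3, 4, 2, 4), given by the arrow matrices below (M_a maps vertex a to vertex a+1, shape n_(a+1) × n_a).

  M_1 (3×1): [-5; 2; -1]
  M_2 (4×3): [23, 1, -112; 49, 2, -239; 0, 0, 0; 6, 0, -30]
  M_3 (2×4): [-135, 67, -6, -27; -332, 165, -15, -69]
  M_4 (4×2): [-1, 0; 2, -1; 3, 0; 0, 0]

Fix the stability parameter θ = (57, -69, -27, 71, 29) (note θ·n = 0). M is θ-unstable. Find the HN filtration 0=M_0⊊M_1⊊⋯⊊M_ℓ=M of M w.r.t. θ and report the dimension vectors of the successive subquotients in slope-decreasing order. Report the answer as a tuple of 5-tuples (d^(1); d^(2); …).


Barcode: M ≅ I[1,5], I[2,2], I[2,5], I[3,3]^2, I[5,5]^2. HN layers by μ_θ (5 steps, strictly decreasing):
  μ^(1)=50; μ^(2)=29; μ^(3)=-13; μ^(4)=-27; μ^(5)=-69

((0, 0, 0, 2, 2); (0, 0, 0, 0, 2); (1, 1, 1, 0, 0); (0, 0, 3, 0, 0); (0, 2, 0, 0, 0))


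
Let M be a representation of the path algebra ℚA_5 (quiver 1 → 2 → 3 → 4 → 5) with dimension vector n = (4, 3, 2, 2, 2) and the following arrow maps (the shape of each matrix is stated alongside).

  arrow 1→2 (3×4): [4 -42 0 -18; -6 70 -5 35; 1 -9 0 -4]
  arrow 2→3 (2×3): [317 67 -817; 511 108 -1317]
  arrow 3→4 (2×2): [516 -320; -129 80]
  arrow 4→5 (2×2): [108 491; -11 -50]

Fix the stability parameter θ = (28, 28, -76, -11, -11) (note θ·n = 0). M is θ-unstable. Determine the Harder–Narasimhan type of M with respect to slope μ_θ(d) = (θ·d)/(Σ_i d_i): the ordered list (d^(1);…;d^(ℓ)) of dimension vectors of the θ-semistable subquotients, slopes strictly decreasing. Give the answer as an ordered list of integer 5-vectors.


Via rank(M_{q-1}∘⋯∘M_p): M ≅ I[1,1], I[1,2], I[1,3], I[1,5], I[4,5].
μ_θ-semistable layers: μ^(1)=28; μ^(2)=-20/3; μ^(3)=-42/5; μ^(4)=-11

((2, 1, 0, 0, 0); (1, 1, 1, 0, 0); (1, 1, 1, 1, 1); (0, 0, 0, 1, 1))


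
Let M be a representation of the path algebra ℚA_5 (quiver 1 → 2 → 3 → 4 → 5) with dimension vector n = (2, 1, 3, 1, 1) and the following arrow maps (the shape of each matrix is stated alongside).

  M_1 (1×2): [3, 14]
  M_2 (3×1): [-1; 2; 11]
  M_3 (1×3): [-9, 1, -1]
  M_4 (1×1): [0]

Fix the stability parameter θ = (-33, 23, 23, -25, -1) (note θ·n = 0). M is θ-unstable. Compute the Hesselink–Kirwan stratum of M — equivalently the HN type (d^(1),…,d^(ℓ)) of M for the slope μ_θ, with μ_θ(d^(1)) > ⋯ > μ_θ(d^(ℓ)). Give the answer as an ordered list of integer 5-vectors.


Via rank(M_{q-1}∘⋯∘M_p): M ≅ I[1,1], I[1,3], I[3,3], I[3,4], I[5,5].
μ_θ-semistable layers: μ^(1)=23; μ^(2)=-1; μ^(3)=-33

((0, 1, 2, 0, 0); (0, 0, 1, 1, 1); (2, 0, 0, 0, 0))


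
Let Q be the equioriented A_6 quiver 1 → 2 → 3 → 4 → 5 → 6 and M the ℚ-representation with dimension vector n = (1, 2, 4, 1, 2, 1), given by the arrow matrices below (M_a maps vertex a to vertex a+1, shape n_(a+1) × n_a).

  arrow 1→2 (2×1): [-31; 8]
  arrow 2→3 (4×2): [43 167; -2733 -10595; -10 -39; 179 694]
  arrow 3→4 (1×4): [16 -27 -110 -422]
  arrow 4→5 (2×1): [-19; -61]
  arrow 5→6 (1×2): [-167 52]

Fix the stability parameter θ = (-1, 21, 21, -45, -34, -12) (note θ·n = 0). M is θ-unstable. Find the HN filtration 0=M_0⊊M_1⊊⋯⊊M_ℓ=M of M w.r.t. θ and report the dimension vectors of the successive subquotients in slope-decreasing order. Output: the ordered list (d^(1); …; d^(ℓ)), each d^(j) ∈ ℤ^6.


Interval decomposition of M: I[1,6], I[2,3], I[3,3]^2, I[5,5].
HN type (ℓ=3): μ^(1)=21; μ^(2)=-25/3; μ^(3)=-34

((0, 1, 3, 0, 0, 0); (1, 1, 1, 1, 1, 1); (0, 0, 0, 0, 1, 0))


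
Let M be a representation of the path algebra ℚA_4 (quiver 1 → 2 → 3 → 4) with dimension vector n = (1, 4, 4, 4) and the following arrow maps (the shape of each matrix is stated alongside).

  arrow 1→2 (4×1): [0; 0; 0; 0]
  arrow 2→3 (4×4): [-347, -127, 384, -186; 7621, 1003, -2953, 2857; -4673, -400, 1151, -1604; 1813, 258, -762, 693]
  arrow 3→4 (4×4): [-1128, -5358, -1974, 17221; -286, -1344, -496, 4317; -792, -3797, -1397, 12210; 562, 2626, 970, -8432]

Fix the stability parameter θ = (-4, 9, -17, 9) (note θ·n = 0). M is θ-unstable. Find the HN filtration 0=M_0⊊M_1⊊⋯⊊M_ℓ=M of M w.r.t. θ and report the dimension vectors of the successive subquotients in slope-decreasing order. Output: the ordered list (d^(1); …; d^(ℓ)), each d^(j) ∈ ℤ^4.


Interval decomposition of M: I[1,1], I[2,2], I[2,4]^3, I[3,4].
HN type (ℓ=3): μ^(1)=9; μ^(2)=-4; μ^(3)=-17

((0, 1, 0, 4); (1, 3, 3, 0); (0, 0, 1, 0))


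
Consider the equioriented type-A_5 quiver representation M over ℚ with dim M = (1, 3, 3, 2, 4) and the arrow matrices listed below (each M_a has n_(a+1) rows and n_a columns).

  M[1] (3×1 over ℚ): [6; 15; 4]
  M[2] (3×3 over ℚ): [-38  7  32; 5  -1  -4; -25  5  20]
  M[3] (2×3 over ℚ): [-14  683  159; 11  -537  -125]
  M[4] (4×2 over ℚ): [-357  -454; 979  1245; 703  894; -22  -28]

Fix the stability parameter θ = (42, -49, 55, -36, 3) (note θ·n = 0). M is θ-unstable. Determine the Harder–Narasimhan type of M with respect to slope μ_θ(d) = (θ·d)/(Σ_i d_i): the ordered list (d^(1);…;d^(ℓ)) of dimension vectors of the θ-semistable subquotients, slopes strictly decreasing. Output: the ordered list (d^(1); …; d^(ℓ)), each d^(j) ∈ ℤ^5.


Via rank(M_{q-1}∘⋯∘M_p): M ≅ I[1,5], I[2,2], I[2,3], I[3,5], I[5,5]^2.
μ_θ-semistable layers: μ^(1)=55; μ^(2)=22/3; μ^(3)=3; μ^(4)=-7/2; μ^(5)=-49

((0, 0, 1, 0, 0); (0, 0, 2, 2, 2); (0, 0, 0, 0, 2); (1, 1, 0, 0, 0); (0, 2, 0, 0, 0))


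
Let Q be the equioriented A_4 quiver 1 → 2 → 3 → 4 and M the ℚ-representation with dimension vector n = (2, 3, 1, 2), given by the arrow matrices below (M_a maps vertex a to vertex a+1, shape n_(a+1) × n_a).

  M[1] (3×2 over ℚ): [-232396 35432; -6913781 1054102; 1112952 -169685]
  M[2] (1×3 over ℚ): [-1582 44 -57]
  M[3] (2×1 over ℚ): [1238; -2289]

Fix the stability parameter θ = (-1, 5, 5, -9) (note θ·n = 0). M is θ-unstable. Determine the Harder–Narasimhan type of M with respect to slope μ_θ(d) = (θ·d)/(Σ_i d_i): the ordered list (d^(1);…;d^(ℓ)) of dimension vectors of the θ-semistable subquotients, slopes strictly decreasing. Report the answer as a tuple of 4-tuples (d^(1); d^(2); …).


Via rank(M_{q-1}∘⋯∘M_p): M ≅ I[1,2], I[1,4], I[2,2], I[4,4].
μ_θ-semistable layers: μ^(1)=5; μ^(2)=1/3; μ^(3)=-1; μ^(4)=-9

((0, 2, 0, 0); (0, 1, 1, 1); (2, 0, 0, 0); (0, 0, 0, 1))


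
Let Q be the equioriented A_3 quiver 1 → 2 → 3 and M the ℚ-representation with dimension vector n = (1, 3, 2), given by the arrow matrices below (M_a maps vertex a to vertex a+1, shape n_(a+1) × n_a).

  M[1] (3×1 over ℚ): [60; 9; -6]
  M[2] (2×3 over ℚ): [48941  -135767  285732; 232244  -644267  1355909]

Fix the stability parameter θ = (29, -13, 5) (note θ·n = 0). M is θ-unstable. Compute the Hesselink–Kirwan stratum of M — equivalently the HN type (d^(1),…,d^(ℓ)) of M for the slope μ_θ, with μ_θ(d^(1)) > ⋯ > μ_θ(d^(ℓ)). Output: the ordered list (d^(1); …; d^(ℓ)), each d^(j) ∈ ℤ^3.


Interval decomposition of M: I[1,3], I[2,2], I[2,3].
HN type (ℓ=3): μ^(1)=7; μ^(2)=5; μ^(3)=-13

((1, 1, 1); (0, 0, 1); (0, 2, 0))


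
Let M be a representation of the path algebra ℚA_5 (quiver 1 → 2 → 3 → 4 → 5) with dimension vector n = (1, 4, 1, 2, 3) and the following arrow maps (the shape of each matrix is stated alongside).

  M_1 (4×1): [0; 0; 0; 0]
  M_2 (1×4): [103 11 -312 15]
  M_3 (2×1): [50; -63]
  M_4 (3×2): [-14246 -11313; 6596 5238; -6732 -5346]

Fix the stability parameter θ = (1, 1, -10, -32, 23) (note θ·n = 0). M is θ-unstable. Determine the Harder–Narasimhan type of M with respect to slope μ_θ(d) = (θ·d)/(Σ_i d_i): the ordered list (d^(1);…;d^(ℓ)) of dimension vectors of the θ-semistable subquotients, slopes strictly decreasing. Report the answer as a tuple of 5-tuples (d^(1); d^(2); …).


Barcode: M ≅ I[1,1], I[2,2]^3, I[2,5], I[4,4], I[5,5]^2. HN layers by μ_θ (4 steps, strictly decreasing):
  μ^(1)=23; μ^(2)=1; μ^(3)=-41/3; μ^(4)=-32

((0, 0, 0, 0, 3); (1, 3, 0, 0, 0); (0, 1, 1, 1, 0); (0, 0, 0, 1, 0))


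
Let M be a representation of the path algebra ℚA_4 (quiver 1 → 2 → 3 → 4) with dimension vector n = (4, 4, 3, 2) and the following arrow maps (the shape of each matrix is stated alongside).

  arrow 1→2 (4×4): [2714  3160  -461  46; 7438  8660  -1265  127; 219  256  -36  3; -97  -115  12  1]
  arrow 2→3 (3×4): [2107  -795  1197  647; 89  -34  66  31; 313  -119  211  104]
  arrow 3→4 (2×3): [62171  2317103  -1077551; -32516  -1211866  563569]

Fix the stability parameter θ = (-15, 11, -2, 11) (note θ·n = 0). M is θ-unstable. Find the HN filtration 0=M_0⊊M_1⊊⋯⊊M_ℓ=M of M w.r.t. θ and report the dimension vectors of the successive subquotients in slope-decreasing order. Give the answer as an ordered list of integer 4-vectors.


Interval decomposition of M: I[1,2], I[1,3], I[1,4]^2.
HN type (ℓ=3): μ^(1)=11; μ^(2)=9/2; μ^(3)=-15

((0, 1, 0, 2); (0, 3, 3, 0); (4, 0, 0, 0))


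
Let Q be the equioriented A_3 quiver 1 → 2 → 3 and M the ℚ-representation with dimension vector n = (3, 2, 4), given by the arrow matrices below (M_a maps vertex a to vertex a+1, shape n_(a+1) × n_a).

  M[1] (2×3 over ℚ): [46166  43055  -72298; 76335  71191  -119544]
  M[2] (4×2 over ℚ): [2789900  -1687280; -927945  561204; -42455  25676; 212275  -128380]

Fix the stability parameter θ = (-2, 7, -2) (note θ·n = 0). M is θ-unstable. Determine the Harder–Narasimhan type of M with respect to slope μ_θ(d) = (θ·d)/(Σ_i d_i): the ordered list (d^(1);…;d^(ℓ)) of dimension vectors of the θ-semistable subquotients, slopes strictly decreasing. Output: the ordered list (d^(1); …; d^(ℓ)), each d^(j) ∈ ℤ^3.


Interval decomposition of M: I[1,1], I[1,2], I[1,3], I[3,3]^3.
HN type (ℓ=3): μ^(1)=7; μ^(2)=5/2; μ^(3)=-2

((0, 1, 0); (0, 1, 1); (3, 0, 3))


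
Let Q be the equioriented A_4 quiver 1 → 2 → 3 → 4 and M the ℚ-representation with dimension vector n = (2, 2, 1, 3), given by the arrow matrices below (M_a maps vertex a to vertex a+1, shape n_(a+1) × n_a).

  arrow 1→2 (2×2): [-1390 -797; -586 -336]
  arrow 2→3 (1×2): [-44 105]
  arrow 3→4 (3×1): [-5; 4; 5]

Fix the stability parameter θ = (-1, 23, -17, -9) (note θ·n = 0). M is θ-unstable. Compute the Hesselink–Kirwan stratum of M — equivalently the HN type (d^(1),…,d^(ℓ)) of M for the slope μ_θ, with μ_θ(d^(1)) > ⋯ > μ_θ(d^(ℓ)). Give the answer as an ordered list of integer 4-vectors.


Via rank(M_{q-1}∘⋯∘M_p): M ≅ I[1,2], I[1,4], I[4,4]^2.
μ_θ-semistable layers: μ^(1)=23; μ^(2)=-1; μ^(3)=-9

((0, 1, 0, 0); (2, 1, 1, 1); (0, 0, 0, 2))


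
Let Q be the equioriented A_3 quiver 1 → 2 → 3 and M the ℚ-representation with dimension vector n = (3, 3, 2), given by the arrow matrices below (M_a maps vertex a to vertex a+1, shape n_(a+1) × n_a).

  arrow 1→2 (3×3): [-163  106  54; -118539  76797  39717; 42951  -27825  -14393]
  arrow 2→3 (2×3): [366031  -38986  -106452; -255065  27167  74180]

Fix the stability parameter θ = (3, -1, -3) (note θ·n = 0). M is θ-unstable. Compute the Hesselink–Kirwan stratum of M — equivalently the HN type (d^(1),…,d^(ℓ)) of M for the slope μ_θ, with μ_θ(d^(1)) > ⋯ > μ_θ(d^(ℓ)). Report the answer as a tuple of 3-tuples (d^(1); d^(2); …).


Interval decomposition of M: I[1,1], I[1,3]^2, I[2,2].
HN type (ℓ=3): μ^(1)=3; μ^(2)=-1/3; μ^(3)=-1

((1, 0, 0); (2, 2, 2); (0, 1, 0))


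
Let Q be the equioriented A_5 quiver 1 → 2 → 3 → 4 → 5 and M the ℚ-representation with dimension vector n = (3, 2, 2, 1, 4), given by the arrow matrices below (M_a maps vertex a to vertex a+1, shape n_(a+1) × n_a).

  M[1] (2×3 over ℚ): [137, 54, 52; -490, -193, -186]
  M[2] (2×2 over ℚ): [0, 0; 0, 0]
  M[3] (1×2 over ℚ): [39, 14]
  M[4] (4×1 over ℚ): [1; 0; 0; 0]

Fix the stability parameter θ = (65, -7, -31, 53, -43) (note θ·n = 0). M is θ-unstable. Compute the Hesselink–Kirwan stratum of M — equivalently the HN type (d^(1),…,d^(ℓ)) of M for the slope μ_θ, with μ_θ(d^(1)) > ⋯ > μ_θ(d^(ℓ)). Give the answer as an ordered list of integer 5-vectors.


Interval decomposition of M: I[1,1], I[1,2]^2, I[3,3], I[3,5], I[5,5]^3.
HN type (ℓ=5): μ^(1)=65; μ^(2)=29; μ^(3)=5; μ^(4)=-31; μ^(5)=-43

((1, 0, 0, 0, 0); (2, 2, 0, 0, 0); (0, 0, 0, 1, 1); (0, 0, 2, 0, 0); (0, 0, 0, 0, 3))


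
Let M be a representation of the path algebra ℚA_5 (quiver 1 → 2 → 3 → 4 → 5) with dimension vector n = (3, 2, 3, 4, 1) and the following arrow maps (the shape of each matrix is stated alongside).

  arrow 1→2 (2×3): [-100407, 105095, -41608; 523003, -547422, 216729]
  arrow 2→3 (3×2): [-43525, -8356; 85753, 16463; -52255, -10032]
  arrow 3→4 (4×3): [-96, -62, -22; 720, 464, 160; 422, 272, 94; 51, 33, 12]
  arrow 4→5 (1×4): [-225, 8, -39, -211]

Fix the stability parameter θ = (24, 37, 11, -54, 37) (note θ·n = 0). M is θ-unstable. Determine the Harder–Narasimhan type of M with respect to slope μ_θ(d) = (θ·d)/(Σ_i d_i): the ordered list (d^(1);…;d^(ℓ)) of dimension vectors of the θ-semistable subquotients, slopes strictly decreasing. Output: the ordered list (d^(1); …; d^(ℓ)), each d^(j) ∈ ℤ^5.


Via rank(M_{q-1}∘⋯∘M_p): M ≅ I[1,1], I[1,3], I[1,5], I[3,4], I[4,4]^2.
μ_θ-semistable layers: μ^(1)=37; μ^(2)=24; μ^(3)=9/2; μ^(4)=-43/2; μ^(5)=-54

((0, 0, 0, 0, 1); (2, 1, 1, 0, 0); (1, 1, 1, 1, 0); (0, 0, 1, 1, 0); (0, 0, 0, 2, 0))


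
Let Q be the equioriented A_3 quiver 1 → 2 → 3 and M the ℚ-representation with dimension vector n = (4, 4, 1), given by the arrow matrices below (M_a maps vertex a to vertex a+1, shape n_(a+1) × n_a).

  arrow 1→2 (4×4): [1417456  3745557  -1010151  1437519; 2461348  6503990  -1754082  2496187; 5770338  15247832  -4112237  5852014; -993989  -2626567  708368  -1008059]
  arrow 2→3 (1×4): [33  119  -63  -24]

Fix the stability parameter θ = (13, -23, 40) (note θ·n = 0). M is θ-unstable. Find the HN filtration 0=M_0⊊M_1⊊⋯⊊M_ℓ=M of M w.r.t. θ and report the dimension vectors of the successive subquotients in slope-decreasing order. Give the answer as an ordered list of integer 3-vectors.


Via rank(M_{q-1}∘⋯∘M_p): M ≅ I[1,2]^3, I[1,3].
μ_θ-semistable layers: μ^(1)=40; μ^(2)=-5

((0, 0, 1); (4, 4, 0))


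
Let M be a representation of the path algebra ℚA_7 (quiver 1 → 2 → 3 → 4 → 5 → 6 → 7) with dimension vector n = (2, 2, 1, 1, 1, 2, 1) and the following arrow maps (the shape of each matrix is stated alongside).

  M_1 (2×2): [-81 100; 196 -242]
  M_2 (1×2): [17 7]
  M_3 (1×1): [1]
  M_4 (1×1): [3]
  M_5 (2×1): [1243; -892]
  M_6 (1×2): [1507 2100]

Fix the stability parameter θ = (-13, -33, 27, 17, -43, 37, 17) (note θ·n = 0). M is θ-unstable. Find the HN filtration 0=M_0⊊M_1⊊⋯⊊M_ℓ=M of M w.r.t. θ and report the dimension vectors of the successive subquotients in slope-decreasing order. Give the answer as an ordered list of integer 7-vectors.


Interval decomposition of M: I[1,2], I[1,7], I[6,6].
HN type (ℓ=4): μ^(1)=37; μ^(2)=27; μ^(3)=1/3; μ^(4)=-23

((0, 0, 0, 0, 0, 1, 0); (0, 0, 0, 0, 0, 1, 1); (0, 0, 1, 1, 1, 0, 0); (2, 2, 0, 0, 0, 0, 0))


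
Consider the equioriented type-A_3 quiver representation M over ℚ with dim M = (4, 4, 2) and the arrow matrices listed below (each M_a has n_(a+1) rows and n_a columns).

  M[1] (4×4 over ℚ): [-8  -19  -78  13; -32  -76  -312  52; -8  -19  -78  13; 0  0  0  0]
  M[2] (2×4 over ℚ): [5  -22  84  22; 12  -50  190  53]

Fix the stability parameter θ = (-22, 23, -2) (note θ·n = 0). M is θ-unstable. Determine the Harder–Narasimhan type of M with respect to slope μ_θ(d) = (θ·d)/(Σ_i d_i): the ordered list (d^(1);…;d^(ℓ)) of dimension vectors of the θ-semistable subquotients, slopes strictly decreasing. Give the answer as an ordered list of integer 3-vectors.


Interval decomposition of M: I[1,1]^3, I[1,3], I[2,2]^2, I[2,3].
HN type (ℓ=3): μ^(1)=23; μ^(2)=21/2; μ^(3)=-22

((0, 2, 0); (0, 2, 2); (4, 0, 0))


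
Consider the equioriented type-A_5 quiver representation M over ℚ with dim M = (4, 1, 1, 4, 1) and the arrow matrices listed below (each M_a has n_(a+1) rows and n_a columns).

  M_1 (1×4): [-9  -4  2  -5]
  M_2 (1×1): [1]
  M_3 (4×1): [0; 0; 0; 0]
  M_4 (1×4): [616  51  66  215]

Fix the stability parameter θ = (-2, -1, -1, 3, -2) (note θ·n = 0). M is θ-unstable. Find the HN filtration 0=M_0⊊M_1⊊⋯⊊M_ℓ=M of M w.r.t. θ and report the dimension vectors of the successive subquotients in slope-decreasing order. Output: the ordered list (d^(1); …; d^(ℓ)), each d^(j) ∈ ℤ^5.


Barcode: M ≅ I[1,1]^3, I[1,3], I[4,4]^3, I[4,5]. HN layers by μ_θ (4 steps, strictly decreasing):
  μ^(1)=3; μ^(2)=1/2; μ^(3)=-1; μ^(4)=-2

((0, 0, 0, 3, 0); (0, 0, 0, 1, 1); (0, 1, 1, 0, 0); (4, 0, 0, 0, 0))


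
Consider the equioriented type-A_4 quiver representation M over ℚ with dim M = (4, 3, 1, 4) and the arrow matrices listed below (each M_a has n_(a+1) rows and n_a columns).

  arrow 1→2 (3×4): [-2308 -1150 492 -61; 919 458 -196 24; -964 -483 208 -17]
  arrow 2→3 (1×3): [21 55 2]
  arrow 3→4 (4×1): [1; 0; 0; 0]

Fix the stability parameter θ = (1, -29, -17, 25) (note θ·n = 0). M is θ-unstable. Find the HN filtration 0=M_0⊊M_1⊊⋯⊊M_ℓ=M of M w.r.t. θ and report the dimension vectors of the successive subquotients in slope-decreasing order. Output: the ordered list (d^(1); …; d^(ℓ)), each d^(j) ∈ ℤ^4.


Barcode: M ≅ I[1,1], I[1,2]^2, I[1,4], I[4,4]^3. HN layers by μ_θ (4 steps, strictly decreasing):
  μ^(1)=25; μ^(2)=1; μ^(3)=-14; μ^(4)=-15

((0, 0, 0, 4); (1, 0, 0, 0); (2, 2, 0, 0); (1, 1, 1, 0))


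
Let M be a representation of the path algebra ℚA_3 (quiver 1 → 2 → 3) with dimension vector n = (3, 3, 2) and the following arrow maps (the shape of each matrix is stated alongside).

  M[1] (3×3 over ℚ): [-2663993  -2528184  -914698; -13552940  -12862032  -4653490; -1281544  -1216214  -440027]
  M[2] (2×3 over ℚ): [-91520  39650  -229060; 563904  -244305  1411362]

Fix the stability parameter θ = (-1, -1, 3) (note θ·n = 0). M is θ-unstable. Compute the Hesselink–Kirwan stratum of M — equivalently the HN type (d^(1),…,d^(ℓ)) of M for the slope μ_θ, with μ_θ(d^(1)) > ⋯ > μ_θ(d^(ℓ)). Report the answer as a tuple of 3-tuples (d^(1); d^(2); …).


Via rank(M_{q-1}∘⋯∘M_p): M ≅ I[1,2]^2, I[1,3], I[3,3].
μ_θ-semistable layers: μ^(1)=3; μ^(2)=-1

((0, 0, 2); (3, 3, 0))


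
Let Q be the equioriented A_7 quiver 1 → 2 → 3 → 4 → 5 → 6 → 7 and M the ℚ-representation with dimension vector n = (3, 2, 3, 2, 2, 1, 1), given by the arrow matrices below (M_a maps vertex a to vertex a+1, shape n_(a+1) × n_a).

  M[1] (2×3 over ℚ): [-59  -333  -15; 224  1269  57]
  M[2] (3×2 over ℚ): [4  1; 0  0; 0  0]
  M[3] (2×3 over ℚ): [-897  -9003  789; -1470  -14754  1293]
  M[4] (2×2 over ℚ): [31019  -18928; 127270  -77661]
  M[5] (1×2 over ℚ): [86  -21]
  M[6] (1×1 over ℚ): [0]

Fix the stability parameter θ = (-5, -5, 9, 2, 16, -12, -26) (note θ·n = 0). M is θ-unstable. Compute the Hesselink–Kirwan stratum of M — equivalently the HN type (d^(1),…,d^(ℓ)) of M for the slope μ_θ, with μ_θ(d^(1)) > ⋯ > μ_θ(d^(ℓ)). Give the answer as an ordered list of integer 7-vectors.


Via rank(M_{q-1}∘⋯∘M_p): M ≅ I[1,1], I[1,2], I[1,6], I[3,3], I[3,5], I[7,7].
μ_θ-semistable layers: μ^(1)=16; μ^(2)=9; μ^(3)=11/2; μ^(4)=15/4; μ^(5)=-5; μ^(6)=-26

((0, 0, 0, 0, 1, 0, 0); (0, 0, 1, 0, 0, 0, 0); (0, 0, 1, 1, 0, 0, 0); (0, 0, 1, 1, 1, 1, 0); (3, 2, 0, 0, 0, 0, 0); (0, 0, 0, 0, 0, 0, 1))


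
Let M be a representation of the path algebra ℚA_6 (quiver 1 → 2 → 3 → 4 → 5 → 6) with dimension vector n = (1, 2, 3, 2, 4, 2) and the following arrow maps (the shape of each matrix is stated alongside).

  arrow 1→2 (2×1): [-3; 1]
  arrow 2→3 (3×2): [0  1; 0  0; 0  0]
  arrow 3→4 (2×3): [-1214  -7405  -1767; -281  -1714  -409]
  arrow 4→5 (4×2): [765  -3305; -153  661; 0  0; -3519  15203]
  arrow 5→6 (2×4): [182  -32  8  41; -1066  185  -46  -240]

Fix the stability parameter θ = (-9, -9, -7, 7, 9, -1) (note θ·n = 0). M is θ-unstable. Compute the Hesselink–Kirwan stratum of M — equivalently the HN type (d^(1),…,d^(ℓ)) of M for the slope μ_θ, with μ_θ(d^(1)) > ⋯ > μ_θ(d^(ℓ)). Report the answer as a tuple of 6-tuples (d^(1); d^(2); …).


Interval decomposition of M: I[1,6], I[2,2], I[3,3], I[3,4], I[5,5]^2, I[5,6].
HN type (ℓ=6): μ^(1)=9; μ^(2)=7; μ^(3)=5; μ^(4)=4; μ^(5)=-7; μ^(6)=-9

((0, 0, 0, 0, 2, 0); (0, 0, 0, 1, 0, 0); (0, 0, 0, 1, 1, 1); (0, 0, 0, 0, 1, 1); (0, 0, 3, 0, 0, 0); (1, 2, 0, 0, 0, 0))


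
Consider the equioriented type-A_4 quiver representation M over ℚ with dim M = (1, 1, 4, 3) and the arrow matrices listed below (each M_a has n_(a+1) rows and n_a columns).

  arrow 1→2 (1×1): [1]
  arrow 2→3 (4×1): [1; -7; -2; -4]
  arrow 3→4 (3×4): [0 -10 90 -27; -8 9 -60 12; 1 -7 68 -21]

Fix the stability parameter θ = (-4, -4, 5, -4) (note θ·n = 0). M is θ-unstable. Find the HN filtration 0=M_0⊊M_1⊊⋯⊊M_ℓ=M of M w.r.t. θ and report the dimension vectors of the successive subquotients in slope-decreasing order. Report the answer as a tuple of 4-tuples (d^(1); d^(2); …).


Via rank(M_{q-1}∘⋯∘M_p): M ≅ I[1,4], I[3,3], I[3,4]^2.
μ_θ-semistable layers: μ^(1)=5; μ^(2)=1/2; μ^(3)=-4

((0, 0, 1, 0); (0, 0, 3, 3); (1, 1, 0, 0))


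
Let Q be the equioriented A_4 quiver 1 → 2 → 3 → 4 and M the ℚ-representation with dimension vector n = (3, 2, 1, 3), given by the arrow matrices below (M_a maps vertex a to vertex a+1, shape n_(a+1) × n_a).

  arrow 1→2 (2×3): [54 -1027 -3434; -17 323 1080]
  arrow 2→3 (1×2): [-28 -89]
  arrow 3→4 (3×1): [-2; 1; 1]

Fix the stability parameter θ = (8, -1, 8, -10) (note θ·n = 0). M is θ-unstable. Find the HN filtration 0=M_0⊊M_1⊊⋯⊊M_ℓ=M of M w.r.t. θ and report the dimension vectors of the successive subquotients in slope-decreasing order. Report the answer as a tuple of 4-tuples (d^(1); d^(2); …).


Interval decomposition of M: I[1,1], I[1,2], I[1,4], I[4,4]^2.
HN type (ℓ=4): μ^(1)=8; μ^(2)=7/2; μ^(3)=5/4; μ^(4)=-10

((1, 0, 0, 0); (1, 1, 0, 0); (1, 1, 1, 1); (0, 0, 0, 2))


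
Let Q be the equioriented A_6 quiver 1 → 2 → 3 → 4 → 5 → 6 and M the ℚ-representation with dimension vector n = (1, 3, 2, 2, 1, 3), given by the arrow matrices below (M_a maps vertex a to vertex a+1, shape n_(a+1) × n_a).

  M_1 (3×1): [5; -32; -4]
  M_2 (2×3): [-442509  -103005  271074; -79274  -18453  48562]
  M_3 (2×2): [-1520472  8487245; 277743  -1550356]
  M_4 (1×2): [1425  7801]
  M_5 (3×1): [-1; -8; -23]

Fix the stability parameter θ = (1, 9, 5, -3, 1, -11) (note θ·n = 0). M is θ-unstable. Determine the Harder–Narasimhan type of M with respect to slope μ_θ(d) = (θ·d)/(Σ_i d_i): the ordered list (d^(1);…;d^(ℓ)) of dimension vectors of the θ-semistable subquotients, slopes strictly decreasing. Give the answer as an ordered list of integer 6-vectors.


Via rank(M_{q-1}∘⋯∘M_p): M ≅ I[1,6], I[2,2], I[2,4], I[6,6]^2.
μ_θ-semistable layers: μ^(1)=9; μ^(2)=11/3; μ^(3)=1/3; μ^(4)=-11

((0, 1, 0, 0, 0, 0); (0, 1, 1, 1, 0, 0); (1, 1, 1, 1, 1, 1); (0, 0, 0, 0, 0, 2))


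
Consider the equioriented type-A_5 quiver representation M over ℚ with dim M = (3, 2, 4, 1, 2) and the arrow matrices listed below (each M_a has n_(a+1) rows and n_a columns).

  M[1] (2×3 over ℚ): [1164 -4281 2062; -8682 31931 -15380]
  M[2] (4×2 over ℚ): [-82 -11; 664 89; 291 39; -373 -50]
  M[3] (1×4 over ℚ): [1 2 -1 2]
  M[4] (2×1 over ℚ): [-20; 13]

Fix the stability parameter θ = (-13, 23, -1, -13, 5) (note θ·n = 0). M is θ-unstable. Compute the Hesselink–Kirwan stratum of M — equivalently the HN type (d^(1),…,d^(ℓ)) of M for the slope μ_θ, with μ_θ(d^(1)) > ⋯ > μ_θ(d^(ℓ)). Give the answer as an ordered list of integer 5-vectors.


Barcode: M ≅ I[1,1], I[1,3], I[1,5], I[3,3]^2, I[5,5]. HN layers by μ_θ (5 steps, strictly decreasing):
  μ^(1)=11; μ^(2)=5; μ^(3)=3; μ^(4)=-1; μ^(5)=-13

((0, 1, 1, 0, 0); (0, 0, 0, 0, 2); (0, 1, 1, 1, 0); (0, 0, 2, 0, 0); (3, 0, 0, 0, 0))


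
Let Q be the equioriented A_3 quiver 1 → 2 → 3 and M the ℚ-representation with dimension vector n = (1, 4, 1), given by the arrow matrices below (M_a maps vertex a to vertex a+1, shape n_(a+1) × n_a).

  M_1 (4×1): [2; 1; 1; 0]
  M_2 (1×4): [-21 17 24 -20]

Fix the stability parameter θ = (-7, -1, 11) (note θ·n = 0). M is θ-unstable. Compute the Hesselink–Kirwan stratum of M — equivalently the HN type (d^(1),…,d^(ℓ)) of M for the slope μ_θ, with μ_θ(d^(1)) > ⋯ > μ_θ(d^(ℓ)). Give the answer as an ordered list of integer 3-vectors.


Via rank(M_{q-1}∘⋯∘M_p): M ≅ I[1,3], I[2,2]^3.
μ_θ-semistable layers: μ^(1)=11; μ^(2)=-1; μ^(3)=-7

((0, 0, 1); (0, 4, 0); (1, 0, 0))


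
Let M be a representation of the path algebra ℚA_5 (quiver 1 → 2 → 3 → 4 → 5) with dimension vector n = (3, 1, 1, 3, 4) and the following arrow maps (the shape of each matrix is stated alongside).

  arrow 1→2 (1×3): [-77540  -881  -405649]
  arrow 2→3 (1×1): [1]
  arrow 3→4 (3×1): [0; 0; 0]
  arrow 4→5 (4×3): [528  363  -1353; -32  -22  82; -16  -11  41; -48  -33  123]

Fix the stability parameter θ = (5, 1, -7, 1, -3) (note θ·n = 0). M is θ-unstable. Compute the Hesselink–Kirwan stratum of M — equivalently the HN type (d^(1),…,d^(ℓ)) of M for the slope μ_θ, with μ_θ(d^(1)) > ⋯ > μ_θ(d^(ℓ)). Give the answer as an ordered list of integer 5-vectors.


Interval decomposition of M: I[1,1]^2, I[1,3], I[4,4]^2, I[4,5], I[5,5]^3.
HN type (ℓ=5): μ^(1)=5; μ^(2)=1; μ^(3)=-1/3; μ^(4)=-1; μ^(5)=-3

((2, 0, 0, 0, 0); (0, 0, 0, 2, 0); (1, 1, 1, 0, 0); (0, 0, 0, 1, 1); (0, 0, 0, 0, 3))


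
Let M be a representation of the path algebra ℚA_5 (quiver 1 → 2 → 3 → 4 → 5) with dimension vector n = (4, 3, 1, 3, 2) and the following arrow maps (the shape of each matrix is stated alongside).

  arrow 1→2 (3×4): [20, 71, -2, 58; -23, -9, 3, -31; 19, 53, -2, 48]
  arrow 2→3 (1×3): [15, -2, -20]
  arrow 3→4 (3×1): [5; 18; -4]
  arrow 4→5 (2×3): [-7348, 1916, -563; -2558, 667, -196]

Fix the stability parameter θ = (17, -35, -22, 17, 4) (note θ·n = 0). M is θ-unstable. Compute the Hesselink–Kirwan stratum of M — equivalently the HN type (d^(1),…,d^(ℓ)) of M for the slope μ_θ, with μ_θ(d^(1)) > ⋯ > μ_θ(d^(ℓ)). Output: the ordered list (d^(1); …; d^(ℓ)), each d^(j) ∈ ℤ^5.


Barcode: M ≅ I[1,1], I[1,2]^2, I[1,4], I[4,5]^2. HN layers by μ_θ (4 steps, strictly decreasing):
  μ^(1)=17; μ^(2)=21/2; μ^(3)=-9; μ^(4)=-40/3

((1, 0, 0, 1, 0); (0, 0, 0, 2, 2); (2, 2, 0, 0, 0); (1, 1, 1, 0, 0))


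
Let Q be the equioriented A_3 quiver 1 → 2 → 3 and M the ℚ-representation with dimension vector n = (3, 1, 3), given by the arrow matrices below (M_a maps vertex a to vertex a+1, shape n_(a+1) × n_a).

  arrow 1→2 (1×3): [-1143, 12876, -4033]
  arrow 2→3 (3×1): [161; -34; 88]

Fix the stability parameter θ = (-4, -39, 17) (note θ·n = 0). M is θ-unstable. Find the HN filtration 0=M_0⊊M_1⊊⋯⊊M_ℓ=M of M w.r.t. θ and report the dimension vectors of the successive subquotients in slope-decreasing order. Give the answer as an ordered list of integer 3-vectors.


Via rank(M_{q-1}∘⋯∘M_p): M ≅ I[1,1]^2, I[1,3], I[3,3]^2.
μ_θ-semistable layers: μ^(1)=17; μ^(2)=-4; μ^(3)=-43/2

((0, 0, 3); (2, 0, 0); (1, 1, 0))


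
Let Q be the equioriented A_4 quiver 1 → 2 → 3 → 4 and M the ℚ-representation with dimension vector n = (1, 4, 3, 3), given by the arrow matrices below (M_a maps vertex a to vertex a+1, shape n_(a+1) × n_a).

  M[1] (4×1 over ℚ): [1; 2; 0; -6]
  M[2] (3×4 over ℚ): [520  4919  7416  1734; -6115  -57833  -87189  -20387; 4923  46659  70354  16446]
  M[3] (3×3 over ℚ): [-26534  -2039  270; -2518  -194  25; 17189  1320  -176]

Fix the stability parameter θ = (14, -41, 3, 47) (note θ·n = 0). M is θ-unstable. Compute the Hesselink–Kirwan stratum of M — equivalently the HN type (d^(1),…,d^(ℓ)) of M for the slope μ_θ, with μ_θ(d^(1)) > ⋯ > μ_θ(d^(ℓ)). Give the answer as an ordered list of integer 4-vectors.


Interval decomposition of M: I[1,4], I[2,2], I[2,4]^2.
HN type (ℓ=4): μ^(1)=47; μ^(2)=3; μ^(3)=-27/2; μ^(4)=-41

((0, 0, 0, 3); (0, 0, 3, 0); (1, 1, 0, 0); (0, 3, 0, 0))


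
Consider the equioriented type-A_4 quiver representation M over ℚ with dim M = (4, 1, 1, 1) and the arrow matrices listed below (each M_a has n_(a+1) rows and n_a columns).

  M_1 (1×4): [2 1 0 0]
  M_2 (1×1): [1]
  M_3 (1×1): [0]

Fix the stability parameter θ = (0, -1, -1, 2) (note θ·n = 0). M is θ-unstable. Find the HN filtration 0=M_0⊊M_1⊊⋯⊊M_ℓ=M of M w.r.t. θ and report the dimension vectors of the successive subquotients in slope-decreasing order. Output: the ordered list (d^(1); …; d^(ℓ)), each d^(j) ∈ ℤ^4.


Via rank(M_{q-1}∘⋯∘M_p): M ≅ I[1,1]^3, I[1,3], I[4,4].
μ_θ-semistable layers: μ^(1)=2; μ^(2)=0; μ^(3)=-2/3

((0, 0, 0, 1); (3, 0, 0, 0); (1, 1, 1, 0))


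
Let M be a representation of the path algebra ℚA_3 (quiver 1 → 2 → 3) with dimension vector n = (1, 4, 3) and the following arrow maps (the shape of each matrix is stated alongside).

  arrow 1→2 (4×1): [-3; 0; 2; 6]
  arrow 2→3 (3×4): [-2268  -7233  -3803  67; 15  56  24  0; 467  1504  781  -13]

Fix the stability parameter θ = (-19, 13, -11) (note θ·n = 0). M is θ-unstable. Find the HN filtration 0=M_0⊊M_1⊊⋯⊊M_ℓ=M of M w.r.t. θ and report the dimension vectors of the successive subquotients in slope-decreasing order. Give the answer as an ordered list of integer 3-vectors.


Interval decomposition of M: I[1,3], I[2,2], I[2,3]^2.
HN type (ℓ=3): μ^(1)=13; μ^(2)=1; μ^(3)=-19

((0, 1, 0); (0, 3, 3); (1, 0, 0))


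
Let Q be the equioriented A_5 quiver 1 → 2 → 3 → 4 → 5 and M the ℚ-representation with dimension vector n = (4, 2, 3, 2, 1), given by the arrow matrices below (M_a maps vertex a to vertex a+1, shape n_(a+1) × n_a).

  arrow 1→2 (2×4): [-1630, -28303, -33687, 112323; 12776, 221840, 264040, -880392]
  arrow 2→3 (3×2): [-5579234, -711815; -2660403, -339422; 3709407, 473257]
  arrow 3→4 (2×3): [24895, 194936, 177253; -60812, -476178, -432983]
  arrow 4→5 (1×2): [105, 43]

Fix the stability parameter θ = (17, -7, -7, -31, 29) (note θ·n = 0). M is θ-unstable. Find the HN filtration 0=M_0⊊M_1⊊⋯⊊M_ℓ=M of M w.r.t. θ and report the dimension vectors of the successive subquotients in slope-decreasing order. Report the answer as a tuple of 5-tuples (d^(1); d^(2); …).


Barcode: M ≅ I[1,1]^2, I[1,4], I[1,5], I[3,3]. HN layers by μ_θ (3 steps, strictly decreasing):
  μ^(1)=29; μ^(2)=17; μ^(3)=-7

((0, 0, 0, 0, 1); (2, 0, 0, 0, 0); (2, 2, 3, 2, 0))


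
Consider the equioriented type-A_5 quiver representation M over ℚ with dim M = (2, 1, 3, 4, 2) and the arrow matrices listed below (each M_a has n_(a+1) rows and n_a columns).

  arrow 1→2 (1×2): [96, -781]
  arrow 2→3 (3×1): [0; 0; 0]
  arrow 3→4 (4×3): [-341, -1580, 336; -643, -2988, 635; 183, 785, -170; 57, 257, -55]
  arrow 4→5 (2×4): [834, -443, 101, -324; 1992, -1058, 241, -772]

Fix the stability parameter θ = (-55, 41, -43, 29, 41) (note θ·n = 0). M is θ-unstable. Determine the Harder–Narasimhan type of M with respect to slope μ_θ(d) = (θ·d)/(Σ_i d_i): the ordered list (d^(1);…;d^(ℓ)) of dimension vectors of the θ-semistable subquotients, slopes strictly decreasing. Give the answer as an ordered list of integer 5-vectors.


Barcode: M ≅ I[1,1], I[1,2], I[3,4], I[3,5]^2, I[4,4]. HN layers by μ_θ (4 steps, strictly decreasing):
  μ^(1)=41; μ^(2)=29; μ^(3)=-43; μ^(4)=-55

((0, 1, 0, 0, 2); (0, 0, 0, 4, 0); (0, 0, 3, 0, 0); (2, 0, 0, 0, 0))


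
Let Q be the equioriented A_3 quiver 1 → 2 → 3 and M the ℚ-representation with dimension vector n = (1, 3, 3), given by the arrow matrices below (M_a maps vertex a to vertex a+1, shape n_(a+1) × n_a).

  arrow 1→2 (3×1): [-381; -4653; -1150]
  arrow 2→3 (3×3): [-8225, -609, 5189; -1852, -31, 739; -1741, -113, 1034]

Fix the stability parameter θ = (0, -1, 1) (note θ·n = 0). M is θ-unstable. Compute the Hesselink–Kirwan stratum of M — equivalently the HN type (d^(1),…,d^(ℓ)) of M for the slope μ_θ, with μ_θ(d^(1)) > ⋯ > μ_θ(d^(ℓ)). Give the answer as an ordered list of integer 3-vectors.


Via rank(M_{q-1}∘⋯∘M_p): M ≅ I[1,3], I[2,3]^2.
μ_θ-semistable layers: μ^(1)=1; μ^(2)=-1/2; μ^(3)=-1

((0, 0, 3); (1, 1, 0); (0, 2, 0))


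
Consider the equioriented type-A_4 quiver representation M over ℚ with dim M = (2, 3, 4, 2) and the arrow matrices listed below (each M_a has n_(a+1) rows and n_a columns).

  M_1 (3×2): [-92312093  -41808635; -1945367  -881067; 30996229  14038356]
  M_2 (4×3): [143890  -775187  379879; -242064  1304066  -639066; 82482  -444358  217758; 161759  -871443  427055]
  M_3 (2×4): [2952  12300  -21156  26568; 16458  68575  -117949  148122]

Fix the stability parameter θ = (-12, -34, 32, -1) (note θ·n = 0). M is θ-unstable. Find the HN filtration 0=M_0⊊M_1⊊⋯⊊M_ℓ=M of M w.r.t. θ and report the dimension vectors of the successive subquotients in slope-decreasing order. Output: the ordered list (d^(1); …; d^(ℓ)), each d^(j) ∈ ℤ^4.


Interval decomposition of M: I[1,3]^2, I[2,2], I[3,3], I[3,4], I[4,4].
HN type (ℓ=5): μ^(1)=32; μ^(2)=31/2; μ^(3)=-1; μ^(4)=-23; μ^(5)=-34

((0, 0, 3, 0); (0, 0, 1, 1); (0, 0, 0, 1); (2, 2, 0, 0); (0, 1, 0, 0))


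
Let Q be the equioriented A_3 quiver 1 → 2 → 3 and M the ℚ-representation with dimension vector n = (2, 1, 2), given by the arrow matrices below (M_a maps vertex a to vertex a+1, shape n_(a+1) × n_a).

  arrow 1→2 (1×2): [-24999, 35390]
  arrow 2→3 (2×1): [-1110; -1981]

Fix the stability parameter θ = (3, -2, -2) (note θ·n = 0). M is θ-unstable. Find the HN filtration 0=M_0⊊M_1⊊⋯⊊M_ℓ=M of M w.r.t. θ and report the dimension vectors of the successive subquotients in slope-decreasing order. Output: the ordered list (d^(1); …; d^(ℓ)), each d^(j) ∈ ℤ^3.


Via rank(M_{q-1}∘⋯∘M_p): M ≅ I[1,1], I[1,3], I[3,3].
μ_θ-semistable layers: μ^(1)=3; μ^(2)=-1/3; μ^(3)=-2

((1, 0, 0); (1, 1, 1); (0, 0, 1))


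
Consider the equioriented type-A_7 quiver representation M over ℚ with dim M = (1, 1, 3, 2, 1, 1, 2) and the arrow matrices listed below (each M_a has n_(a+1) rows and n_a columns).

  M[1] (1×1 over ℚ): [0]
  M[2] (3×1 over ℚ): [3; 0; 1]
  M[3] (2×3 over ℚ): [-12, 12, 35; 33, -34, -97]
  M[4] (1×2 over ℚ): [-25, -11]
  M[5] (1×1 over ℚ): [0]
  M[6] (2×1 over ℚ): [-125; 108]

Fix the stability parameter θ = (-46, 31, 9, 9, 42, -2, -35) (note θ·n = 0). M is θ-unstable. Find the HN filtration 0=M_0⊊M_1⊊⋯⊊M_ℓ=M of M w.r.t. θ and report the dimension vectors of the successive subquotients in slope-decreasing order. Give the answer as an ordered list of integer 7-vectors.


Via rank(M_{q-1}∘⋯∘M_p): M ≅ I[1,1], I[2,5], I[3,3], I[3,4], I[6,7], I[7,7].
μ_θ-semistable layers: μ^(1)=42; μ^(2)=49/3; μ^(3)=9; μ^(4)=-37/2; μ^(5)=-35; μ^(6)=-46

((0, 0, 0, 0, 1, 0, 0); (0, 1, 1, 1, 0, 0, 0); (0, 0, 2, 1, 0, 0, 0); (0, 0, 0, 0, 0, 1, 1); (0, 0, 0, 0, 0, 0, 1); (1, 0, 0, 0, 0, 0, 0))


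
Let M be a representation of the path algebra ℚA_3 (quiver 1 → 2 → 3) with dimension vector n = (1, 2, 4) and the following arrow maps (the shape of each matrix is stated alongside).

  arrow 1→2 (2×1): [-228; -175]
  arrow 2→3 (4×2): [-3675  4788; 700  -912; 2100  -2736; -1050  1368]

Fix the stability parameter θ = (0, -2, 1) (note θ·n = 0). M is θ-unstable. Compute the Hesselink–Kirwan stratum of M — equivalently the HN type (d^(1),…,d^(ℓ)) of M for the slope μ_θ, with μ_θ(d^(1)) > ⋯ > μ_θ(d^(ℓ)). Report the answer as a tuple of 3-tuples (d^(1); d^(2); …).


Via rank(M_{q-1}∘⋯∘M_p): M ≅ I[1,2], I[2,3], I[3,3]^3.
μ_θ-semistable layers: μ^(1)=1; μ^(2)=-1; μ^(3)=-2

((0, 0, 4); (1, 1, 0); (0, 1, 0))


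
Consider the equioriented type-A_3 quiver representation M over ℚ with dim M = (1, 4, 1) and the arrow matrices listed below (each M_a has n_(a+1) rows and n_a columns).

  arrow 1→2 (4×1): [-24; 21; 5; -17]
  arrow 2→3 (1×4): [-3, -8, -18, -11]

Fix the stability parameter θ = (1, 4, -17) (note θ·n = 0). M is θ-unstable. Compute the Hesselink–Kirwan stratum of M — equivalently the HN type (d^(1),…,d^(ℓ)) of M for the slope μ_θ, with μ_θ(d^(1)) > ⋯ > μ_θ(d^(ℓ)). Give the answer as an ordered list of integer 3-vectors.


Barcode: M ≅ I[1,3], I[2,2]^3. HN layers by μ_θ (2 steps, strictly decreasing):
  μ^(1)=4; μ^(2)=-4

((0, 3, 0); (1, 1, 1))


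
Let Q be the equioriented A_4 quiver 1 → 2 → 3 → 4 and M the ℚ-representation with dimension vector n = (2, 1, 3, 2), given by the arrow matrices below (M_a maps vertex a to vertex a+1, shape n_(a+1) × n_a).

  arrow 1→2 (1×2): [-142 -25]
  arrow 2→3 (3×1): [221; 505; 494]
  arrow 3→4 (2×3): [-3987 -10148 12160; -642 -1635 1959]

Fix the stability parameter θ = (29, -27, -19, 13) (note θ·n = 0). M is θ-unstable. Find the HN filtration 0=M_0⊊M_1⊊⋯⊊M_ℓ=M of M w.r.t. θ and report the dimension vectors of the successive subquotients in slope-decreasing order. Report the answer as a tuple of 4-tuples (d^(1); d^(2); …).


Barcode: M ≅ I[1,1], I[1,4], I[3,3], I[3,4]. HN layers by μ_θ (4 steps, strictly decreasing):
  μ^(1)=29; μ^(2)=13; μ^(3)=-17/3; μ^(4)=-19

((1, 0, 0, 0); (0, 0, 0, 2); (1, 1, 1, 0); (0, 0, 2, 0))


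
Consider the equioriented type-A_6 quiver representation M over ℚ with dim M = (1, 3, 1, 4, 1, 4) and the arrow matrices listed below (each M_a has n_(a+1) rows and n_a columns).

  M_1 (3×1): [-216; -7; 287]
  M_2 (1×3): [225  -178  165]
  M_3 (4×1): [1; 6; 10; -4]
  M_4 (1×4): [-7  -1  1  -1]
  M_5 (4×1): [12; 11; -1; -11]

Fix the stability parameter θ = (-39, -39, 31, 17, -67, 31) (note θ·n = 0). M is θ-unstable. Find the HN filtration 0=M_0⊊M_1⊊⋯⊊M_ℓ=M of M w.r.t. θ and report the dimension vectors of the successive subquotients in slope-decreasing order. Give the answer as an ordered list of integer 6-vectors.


Via rank(M_{q-1}∘⋯∘M_p): M ≅ I[1,6], I[2,2]^2, I[4,4]^3, I[6,6]^3.
μ_θ-semistable layers: μ^(1)=31; μ^(2)=17; μ^(3)=-19/3; μ^(4)=-39

((0, 0, 0, 0, 0, 4); (0, 0, 0, 3, 0, 0); (0, 0, 1, 1, 1, 0); (1, 3, 0, 0, 0, 0))
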